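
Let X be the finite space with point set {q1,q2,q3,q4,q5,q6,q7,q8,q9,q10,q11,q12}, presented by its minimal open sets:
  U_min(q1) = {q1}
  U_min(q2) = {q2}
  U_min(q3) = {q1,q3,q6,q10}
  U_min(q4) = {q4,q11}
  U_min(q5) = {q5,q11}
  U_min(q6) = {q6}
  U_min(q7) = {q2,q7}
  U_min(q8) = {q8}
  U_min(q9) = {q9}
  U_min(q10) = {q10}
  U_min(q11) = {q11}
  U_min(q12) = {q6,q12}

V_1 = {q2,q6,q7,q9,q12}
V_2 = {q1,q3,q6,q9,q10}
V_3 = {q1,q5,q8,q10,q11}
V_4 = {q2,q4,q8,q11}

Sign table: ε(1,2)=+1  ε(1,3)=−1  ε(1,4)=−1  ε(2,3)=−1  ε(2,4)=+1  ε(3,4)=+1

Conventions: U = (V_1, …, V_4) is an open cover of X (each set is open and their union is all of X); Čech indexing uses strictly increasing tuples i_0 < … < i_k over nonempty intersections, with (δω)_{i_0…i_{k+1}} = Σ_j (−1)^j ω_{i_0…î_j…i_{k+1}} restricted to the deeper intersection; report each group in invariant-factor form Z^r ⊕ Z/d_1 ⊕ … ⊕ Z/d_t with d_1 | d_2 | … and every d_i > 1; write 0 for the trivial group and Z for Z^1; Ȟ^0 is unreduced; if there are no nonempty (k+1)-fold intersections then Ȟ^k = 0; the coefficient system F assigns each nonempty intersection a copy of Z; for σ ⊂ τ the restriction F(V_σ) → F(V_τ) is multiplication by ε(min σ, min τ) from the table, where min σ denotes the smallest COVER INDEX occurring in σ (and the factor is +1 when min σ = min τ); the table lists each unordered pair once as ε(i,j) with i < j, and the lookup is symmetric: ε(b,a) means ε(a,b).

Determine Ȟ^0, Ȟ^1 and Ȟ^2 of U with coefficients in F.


Ȟ^0 = Z,  Ȟ^1 = Z,  Ȟ^2 = 0

cover nerve:
  V12={q6,q9} V14={q2} V23={q1,q10} V34={q8,q11}
C dims 4,4; δ0: rk 3, SNF 1^3
Ȟ^0: (4−3)−0=1 ⇒ Z
Ȟ^1: (4−0)−3=1 ⇒ Z
Ȟ^2: (0−0)−0=0 ⇒ 0


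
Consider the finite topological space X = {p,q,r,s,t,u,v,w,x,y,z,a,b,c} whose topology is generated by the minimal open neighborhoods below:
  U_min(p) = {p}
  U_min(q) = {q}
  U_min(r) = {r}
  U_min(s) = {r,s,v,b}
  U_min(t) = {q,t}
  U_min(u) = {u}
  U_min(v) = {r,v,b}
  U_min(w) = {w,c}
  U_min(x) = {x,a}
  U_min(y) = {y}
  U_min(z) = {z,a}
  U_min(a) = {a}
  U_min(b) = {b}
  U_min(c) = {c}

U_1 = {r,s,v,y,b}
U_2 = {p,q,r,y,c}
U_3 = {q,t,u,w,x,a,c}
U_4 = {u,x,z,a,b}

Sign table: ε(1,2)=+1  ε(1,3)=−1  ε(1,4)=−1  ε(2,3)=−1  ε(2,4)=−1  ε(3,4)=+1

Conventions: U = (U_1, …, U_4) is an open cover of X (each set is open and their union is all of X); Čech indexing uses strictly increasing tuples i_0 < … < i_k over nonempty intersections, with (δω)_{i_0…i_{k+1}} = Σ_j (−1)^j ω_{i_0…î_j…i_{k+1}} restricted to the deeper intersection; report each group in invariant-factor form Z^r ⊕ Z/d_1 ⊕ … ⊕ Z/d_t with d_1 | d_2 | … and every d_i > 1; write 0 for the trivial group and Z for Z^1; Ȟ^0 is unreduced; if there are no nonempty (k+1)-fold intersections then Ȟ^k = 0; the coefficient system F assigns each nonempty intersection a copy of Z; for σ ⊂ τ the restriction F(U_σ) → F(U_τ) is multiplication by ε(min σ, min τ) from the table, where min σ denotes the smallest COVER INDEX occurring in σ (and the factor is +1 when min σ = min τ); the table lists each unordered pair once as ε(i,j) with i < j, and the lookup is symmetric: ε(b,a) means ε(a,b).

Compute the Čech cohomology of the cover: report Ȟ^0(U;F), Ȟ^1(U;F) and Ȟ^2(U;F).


cover nerve:
  U12={r,y} U14={b} U23={q,c} U34={u,x,a}
C dims 4,4; δ0: rk 3, SNF 1^3
Ȟ^0: (4−3)−0=1 ⇒ Z
Ȟ^1: (4−0)−3=1 ⇒ Z
Ȟ^2: (0−0)−0=0 ⇒ 0

Ȟ^0 = Z, Ȟ^1 = Z, Ȟ^2 = 0


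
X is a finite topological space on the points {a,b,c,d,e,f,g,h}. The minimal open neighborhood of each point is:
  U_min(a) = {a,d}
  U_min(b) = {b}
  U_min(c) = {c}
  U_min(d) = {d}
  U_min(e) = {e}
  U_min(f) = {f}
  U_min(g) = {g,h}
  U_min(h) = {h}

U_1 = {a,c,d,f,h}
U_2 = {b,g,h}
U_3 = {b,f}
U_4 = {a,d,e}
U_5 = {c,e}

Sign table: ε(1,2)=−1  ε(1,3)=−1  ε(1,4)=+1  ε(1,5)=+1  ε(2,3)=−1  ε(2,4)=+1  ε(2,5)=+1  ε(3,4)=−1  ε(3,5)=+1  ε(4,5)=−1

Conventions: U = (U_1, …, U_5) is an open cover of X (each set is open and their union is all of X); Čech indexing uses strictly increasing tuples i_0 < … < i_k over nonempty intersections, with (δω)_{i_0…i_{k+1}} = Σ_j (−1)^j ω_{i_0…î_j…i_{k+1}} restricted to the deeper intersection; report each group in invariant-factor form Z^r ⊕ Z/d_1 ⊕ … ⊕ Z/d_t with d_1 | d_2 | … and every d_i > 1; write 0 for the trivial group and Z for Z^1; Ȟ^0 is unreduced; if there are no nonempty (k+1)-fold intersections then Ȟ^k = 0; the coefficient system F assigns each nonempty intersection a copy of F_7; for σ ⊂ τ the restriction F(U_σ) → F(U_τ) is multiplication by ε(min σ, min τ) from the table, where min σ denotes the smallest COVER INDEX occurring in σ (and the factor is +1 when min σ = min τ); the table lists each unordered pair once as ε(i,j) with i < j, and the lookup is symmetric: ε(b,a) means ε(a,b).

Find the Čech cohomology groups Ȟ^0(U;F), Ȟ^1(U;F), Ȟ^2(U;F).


nonempty overlaps:
  U12={h} U13={f} U14={a,d} U15={c} U23={b} U45={e}
C dims 5,6; δ0: rk_F7 5
degree 0: 5−5−0 = 0 → Ȟ^0 ≅ 0
degree 1: 6−0−5 = 1 → Ȟ^1 ≅ Z/7
degree 2: 0−0−0 = 0 → Ȟ^2 ≅ 0

Ȟ^0 = 0, Ȟ^1 = Z/7, Ȟ^2 = 0


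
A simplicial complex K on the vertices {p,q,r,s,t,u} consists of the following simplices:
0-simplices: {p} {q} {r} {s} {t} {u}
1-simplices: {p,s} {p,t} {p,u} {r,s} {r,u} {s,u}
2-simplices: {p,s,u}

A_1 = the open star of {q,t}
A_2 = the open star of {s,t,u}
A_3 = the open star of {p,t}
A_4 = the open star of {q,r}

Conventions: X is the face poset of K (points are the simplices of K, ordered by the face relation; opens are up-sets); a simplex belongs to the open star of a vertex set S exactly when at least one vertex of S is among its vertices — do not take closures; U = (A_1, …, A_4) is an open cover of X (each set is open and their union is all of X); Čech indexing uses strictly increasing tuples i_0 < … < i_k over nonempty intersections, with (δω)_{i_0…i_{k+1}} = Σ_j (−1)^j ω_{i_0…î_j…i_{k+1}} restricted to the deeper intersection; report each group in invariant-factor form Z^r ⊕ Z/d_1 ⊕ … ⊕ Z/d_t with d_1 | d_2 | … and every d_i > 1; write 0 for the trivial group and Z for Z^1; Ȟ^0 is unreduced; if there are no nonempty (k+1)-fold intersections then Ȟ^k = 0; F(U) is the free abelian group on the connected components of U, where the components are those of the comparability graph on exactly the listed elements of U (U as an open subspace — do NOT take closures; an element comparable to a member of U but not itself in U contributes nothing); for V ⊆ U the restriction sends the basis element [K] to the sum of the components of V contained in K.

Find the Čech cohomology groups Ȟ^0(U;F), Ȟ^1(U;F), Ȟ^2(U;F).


Ȟ^0 ≅ Z^2,  Ȟ^1 ≅ Z,  Ȟ^2 ≅ 0

nonempty overlaps:
  A1={{q},{t},{p,t}} A2={{s},{t},{u},{p,s},{p,t},{p,u},{r,s},{r,u},{s,u},{p,s,u}} A3={{p},{t},{p,s},{p,t},{p,u},{p,s,u}} A4={{q},{r},{r,s},{r,u}}
  A12={{t},{p,t}} A13={{t},{p,t}} A14={{q}} A23={{t},{p,s},{p,t},{p,u},{p,s,u}} A24={{r,s},{r,u}}
  A123={{t},{p,t}}
components per intersection:
  A1: {{q}} {{t},{p,t}}
  A2: {{s},{u},{p,s},{p,u},{r,s},{r,u},{s,u},{p,s,u}} {{t},{p,t}}
  A3: {{p},{t},{p,s},{p,t},{p,u},{p,s,u}}
  A4: {{q}} {{r},{r,s},{r,u}}
  A12: {{t},{p,t}}
  A13: {{t},{p,t}}
  A14: {{q}}
  A23: {{t},{p,t}} {{p,s},{p,u},{p,s,u}}
  A24: {{r,s}} {{r,u}}
  A123: {{t},{p,t}}
C dims 7,7,1; δ0: rk 5, SNF 1^5; δ1: rk 1, SNF 1^1
degree 0: 7−5−0 = 2 → Ȟ^0 ≅ Z^2
degree 1: 7−1−5 = 1 → Ȟ^1 ≅ Z
degree 2: 1−0−1 = 0 → Ȟ^2 ≅ 0


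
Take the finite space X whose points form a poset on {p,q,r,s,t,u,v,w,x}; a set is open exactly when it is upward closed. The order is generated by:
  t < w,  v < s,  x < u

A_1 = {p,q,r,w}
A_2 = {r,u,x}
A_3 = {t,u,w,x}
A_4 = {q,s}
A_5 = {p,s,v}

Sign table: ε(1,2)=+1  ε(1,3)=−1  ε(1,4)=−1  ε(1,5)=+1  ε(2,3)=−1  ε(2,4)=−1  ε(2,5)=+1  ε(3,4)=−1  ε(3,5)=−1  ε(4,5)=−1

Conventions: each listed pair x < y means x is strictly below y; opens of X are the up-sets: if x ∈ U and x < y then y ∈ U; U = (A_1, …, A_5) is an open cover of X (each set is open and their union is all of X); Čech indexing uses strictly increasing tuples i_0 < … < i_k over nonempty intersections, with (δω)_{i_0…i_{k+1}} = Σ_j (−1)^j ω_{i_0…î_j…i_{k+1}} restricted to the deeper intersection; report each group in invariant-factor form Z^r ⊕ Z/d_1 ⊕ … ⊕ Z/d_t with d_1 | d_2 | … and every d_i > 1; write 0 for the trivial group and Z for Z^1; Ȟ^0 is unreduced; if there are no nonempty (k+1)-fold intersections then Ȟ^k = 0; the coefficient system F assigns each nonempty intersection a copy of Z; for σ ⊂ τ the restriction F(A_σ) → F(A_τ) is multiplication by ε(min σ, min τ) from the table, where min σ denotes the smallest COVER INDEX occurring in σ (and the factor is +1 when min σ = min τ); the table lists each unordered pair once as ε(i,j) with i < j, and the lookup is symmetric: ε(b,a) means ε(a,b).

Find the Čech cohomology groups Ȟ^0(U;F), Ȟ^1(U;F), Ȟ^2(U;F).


Ȟ^0(U;F) ≅ Z, Ȟ^1(U;F) ≅ Z^2, Ȟ^2(U;F) ≅ 0

nerve simplices:
  A12={r} A13={w} A14={q} A15={p} A23={u,x} A45={s}
C dims 5,6; δ0: rk 4, SNF 1^4
degree 0: 5−4−0 = 1 → Ȟ^0 ≅ Z
degree 1: 6−0−4 = 2 → Ȟ^1 ≅ Z^2
degree 2: 0−0−0 = 0 → Ȟ^2 ≅ 0


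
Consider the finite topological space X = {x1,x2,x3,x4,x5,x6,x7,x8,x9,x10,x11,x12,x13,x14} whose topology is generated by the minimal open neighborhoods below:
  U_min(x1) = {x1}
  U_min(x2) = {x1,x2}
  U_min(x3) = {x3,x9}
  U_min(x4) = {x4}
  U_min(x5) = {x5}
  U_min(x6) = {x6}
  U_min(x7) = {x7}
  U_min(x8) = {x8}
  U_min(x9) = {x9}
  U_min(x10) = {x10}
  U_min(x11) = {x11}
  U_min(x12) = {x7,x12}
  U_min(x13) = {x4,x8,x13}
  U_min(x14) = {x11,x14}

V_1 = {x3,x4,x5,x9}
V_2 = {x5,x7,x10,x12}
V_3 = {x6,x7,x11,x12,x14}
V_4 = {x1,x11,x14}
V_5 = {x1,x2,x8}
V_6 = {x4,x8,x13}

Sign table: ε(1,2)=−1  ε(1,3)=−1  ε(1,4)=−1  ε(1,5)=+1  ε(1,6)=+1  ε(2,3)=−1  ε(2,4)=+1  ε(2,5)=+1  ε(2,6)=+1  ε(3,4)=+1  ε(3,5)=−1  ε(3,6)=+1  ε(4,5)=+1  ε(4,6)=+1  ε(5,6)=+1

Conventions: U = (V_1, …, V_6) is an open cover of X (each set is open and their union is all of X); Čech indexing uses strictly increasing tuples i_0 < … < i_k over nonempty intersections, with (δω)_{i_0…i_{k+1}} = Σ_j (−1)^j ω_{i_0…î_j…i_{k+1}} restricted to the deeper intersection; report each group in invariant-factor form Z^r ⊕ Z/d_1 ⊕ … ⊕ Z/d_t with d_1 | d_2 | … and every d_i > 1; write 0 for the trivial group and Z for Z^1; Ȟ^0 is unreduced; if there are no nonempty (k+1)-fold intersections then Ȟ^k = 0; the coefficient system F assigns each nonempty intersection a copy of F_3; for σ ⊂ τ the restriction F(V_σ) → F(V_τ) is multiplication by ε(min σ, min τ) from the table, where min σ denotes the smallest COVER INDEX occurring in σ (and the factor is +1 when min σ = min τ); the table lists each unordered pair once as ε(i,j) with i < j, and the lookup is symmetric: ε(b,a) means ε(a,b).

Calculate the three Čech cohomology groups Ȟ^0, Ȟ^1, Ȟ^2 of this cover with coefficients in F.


Ȟ^0 = Z/3, Ȟ^1 = Z/3, Ȟ^2 = 0

nerve of the cover:
  V12={x5} V16={x4} V23={x7,x12} V34={x11,x14} V45={x1} V56={x8}
C dims 6,6; δ0: rk_F3 5
Ȟ^0 = (6 − 5) − 0 = 1, so Ȟ^0 ≅ Z/3
Ȟ^1 = (6 − 0) − 5 = 1, so Ȟ^1 ≅ Z/3
Ȟ^2 = (0 − 0) − 0 = 0, so Ȟ^2 ≅ 0


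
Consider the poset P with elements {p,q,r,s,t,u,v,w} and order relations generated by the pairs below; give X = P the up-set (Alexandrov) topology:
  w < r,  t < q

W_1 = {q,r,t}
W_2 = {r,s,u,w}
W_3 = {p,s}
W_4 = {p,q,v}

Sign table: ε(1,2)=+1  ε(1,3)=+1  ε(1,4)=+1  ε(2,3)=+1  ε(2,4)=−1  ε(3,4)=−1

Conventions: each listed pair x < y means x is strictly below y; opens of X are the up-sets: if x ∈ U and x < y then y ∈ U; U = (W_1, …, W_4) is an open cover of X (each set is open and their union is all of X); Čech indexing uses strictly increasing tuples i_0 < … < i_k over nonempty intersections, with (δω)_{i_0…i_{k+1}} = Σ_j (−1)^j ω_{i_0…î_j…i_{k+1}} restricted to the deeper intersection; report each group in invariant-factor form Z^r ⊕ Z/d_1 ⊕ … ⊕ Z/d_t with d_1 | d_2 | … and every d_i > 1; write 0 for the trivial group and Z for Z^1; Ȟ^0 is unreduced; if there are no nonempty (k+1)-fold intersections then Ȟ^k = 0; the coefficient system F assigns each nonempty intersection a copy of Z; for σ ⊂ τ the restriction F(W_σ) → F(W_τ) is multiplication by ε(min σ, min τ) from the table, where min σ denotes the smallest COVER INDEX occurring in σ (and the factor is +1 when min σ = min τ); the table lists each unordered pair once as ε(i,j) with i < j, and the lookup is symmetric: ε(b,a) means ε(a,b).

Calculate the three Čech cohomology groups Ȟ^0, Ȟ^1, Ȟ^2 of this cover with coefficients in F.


Ȟ^0(U;F) ≅ 0, Ȟ^1(U;F) ≅ Z/2, Ȟ^2(U;F) ≅ 0

nonempty intersections:
  W12={r} W14={q} W23={s} W34={p}
C dims 4,4; δ0: rk 4, SNF 1^3·2
Ȟ^0: (4−4)−0=0 ⇒ 0
Ȟ^1: (4−0)−4=0 plus torsion [2] ⇒ Z/2
Ȟ^2: (0−0)−0=0 ⇒ 0


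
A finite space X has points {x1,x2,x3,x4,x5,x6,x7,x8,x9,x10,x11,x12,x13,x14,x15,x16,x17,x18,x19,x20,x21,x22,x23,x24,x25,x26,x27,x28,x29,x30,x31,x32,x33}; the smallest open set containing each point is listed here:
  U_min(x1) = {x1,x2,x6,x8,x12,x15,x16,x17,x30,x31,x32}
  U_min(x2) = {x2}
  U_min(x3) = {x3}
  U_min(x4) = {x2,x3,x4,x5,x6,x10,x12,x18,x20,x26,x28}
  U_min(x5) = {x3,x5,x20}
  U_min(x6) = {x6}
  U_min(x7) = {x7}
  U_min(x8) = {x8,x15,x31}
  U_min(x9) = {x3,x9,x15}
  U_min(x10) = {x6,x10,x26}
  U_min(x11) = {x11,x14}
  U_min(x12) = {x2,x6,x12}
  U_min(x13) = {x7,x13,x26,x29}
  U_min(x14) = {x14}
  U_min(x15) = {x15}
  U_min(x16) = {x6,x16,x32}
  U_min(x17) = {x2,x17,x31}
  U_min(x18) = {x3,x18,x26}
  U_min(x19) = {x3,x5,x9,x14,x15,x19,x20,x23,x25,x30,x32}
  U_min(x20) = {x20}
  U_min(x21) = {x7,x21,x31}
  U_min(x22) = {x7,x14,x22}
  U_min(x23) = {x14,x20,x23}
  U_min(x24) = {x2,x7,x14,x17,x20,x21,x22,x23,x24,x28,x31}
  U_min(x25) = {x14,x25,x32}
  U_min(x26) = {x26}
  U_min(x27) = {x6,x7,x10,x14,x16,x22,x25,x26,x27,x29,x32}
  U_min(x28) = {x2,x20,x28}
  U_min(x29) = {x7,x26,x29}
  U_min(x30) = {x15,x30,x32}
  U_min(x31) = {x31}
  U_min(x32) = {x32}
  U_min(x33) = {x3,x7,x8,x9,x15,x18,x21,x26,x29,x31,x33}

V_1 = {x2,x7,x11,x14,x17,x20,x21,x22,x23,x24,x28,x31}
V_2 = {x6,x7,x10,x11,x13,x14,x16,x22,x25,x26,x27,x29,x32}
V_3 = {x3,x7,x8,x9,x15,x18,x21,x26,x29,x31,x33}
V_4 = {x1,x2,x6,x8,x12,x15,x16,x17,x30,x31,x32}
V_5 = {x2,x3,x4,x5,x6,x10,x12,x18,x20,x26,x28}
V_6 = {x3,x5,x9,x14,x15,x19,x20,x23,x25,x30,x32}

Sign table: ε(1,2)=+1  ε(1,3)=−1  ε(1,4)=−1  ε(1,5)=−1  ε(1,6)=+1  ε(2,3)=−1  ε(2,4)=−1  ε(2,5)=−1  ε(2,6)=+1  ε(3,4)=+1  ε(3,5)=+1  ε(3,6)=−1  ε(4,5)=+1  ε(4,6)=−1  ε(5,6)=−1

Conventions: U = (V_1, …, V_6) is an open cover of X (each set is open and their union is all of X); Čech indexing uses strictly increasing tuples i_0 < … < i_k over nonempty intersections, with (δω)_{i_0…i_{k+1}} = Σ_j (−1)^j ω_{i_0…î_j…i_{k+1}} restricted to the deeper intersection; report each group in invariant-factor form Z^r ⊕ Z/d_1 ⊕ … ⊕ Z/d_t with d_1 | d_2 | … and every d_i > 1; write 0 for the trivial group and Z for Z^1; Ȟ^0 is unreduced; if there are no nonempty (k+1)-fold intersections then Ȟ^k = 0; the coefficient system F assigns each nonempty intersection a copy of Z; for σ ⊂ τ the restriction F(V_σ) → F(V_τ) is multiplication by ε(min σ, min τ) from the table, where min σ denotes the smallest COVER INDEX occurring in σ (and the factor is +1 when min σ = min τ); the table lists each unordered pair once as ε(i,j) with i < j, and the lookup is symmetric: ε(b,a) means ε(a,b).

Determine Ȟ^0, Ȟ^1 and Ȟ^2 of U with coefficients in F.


Ȟ^0 = Z, Ȟ^1 = 0, Ȟ^2 = Z/2

nonempty intersections:
  V12={x7,x11,x14,x22} V13={x7,x21,x31} V14={x2,x17,x31} V15={x2,x20,x28} V16={x14,x20,x23} V23={x7,x26,x29} V24={x6,x16,x32} V25={x6,x10,x26} V26={x14,x25,x32} V34={x8,x15,x31} V35={x3,x18,x26} V36={x3,x9,x15} V45={x2,x6,x12} V46={x15,x30,x32} V56={x3,x5,x20}
  V123={x7} V126={x14} V134={x31} V145={x2} V156={x20} V235={x26} V245={x6} V246={x32} V346={x15} V356={x3}
C dims 6,15,10; δ0: rk 5, SNF 1^5; δ1: rk 10, SNF 1^9·2
Ȟ^0: (6−5)−0=1 ⇒ Z
Ȟ^1: (15−10)−5=0 ⇒ 0
Ȟ^2: (10−0)−10=0 plus torsion [2] ⇒ Z/2


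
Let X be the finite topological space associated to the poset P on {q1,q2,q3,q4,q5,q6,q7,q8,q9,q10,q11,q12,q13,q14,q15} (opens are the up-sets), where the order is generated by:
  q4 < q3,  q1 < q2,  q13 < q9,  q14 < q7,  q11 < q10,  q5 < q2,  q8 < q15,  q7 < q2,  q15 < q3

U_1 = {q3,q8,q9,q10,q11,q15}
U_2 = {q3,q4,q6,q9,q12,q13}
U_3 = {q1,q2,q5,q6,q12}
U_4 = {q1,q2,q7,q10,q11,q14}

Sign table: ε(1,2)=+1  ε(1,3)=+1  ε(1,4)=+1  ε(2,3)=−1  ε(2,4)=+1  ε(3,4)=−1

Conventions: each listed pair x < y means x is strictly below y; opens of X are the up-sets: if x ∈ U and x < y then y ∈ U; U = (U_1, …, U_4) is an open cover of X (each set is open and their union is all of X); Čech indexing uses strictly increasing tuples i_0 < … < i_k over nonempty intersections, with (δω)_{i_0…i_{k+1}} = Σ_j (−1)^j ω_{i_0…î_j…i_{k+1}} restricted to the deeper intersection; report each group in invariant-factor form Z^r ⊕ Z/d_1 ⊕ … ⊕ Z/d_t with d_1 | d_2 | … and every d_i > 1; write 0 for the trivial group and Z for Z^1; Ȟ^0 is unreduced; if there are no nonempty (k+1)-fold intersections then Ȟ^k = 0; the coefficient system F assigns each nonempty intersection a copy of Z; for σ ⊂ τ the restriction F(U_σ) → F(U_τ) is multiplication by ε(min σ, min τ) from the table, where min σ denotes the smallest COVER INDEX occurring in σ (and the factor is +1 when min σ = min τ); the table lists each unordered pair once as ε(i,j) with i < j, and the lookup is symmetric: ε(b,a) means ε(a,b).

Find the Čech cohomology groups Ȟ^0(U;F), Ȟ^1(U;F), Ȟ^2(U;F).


nerve simplices:
  U12={q3,q9} U14={q10,q11} U23={q6,q12} U34={q1,q2}
C dims 4,4; δ0: rk 3, SNF 1^3
degree 0: 4−3−0 = 1 → Ȟ^0 ≅ Z
degree 1: 4−0−3 = 1 → Ȟ^1 ≅ Z
degree 2: 0−0−0 = 0 → Ȟ^2 ≅ 0

Ȟ^0 = Z, Ȟ^1 = Z, Ȟ^2 = 0


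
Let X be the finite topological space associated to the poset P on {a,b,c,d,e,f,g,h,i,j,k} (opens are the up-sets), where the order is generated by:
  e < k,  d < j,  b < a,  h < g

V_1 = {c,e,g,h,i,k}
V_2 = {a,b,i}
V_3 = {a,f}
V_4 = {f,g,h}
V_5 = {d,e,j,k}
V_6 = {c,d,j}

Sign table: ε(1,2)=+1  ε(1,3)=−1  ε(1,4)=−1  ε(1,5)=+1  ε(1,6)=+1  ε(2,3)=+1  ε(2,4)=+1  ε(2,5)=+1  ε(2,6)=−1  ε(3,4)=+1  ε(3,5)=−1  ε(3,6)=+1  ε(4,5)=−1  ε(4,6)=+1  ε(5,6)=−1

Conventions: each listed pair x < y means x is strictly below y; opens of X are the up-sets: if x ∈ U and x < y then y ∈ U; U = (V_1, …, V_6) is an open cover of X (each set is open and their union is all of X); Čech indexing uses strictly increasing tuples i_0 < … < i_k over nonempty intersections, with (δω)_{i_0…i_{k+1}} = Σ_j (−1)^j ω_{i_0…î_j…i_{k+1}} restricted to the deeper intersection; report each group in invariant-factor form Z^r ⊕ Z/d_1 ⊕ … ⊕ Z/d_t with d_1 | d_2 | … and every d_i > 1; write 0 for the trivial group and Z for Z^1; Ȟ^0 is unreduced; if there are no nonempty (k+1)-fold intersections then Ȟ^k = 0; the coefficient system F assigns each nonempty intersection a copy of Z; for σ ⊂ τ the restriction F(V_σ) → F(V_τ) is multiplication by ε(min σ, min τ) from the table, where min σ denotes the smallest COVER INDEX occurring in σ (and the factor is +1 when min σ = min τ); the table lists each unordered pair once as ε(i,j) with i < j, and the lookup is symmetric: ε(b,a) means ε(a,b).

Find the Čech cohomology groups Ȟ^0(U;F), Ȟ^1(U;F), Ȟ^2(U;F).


Ȟ^0 = 0, Ȟ^1 = Z ⊕ Z/2 and Ȟ^2 = 0

intersection data:
  V12={i} V14={g,h} V15={e,k} V16={c} V23={a} V34={f} V56={d,j}
C dims 6,7; δ0: rk 6, SNF 1^5·2
Ȟ^0 = (6 − 6) − 0 = 0, so Ȟ^0 ≅ 0
Ȟ^1 = (7 − 0) − 6 = 1 plus torsion [2], so Ȟ^1 ≅ Z ⊕ Z/2
Ȟ^2 = (0 − 0) − 0 = 0, so Ȟ^2 ≅ 0


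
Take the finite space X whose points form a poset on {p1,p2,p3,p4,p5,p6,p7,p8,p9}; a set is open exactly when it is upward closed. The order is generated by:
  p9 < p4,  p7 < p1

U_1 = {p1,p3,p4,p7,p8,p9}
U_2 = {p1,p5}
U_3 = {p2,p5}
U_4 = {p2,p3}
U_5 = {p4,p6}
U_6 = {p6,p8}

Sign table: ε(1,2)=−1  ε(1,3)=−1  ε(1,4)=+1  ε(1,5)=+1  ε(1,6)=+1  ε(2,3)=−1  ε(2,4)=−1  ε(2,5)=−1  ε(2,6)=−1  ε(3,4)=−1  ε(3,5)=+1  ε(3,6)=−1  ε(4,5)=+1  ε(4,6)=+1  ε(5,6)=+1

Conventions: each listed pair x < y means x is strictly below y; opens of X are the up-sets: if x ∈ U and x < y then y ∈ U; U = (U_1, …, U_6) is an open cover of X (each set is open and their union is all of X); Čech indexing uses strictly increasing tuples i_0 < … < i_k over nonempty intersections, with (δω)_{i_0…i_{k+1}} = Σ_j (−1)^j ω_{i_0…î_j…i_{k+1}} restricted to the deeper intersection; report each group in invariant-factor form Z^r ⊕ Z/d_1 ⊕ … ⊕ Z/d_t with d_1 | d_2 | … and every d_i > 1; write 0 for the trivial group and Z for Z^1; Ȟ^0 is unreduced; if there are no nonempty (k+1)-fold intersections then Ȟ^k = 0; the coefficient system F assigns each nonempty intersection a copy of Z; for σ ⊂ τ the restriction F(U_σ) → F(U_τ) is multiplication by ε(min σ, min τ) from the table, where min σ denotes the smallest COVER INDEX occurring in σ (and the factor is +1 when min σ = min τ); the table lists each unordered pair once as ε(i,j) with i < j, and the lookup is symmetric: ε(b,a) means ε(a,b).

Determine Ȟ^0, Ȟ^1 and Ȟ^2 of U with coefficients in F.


nonempty intersections:
  U12={p1} U14={p3} U15={p4} U16={p8} U23={p5} U34={p2} U56={p6}
C dims 6,7; δ0: rk 6, SNF 1^5·2
Ȟ^0: (6−6)−0=0 ⇒ 0
Ȟ^1: (7−0)−6=1 plus torsion [2] ⇒ Z ⊕ Z/2
Ȟ^2: (0−0)−0=0 ⇒ 0

Ȟ^0(U;F) ≅ 0,  Ȟ^1(U;F) ≅ Z ⊕ Z/2,  Ȟ^2(U;F) ≅ 0


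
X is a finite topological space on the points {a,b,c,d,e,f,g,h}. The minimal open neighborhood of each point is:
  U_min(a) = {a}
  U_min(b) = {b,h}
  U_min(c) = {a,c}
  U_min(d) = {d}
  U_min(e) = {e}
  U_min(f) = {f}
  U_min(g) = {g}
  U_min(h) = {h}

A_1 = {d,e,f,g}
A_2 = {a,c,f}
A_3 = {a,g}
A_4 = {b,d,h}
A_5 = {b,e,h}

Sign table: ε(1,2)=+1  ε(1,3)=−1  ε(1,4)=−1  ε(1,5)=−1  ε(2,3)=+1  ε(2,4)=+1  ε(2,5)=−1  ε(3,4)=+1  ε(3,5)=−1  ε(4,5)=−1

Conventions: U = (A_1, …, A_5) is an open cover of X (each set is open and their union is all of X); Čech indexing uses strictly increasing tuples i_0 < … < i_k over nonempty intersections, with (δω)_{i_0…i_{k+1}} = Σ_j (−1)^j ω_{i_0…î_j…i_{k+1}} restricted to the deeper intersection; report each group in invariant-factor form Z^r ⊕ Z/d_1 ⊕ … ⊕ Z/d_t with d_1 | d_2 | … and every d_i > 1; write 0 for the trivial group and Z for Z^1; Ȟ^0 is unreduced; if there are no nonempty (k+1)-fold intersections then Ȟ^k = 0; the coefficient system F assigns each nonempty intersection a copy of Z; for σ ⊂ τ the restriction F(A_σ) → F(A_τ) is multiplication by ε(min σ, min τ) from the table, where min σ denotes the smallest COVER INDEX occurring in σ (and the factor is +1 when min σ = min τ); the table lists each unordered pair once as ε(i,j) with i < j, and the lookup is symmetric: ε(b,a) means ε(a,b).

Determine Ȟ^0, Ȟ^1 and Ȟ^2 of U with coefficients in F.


Ȟ^0(U;F) ≅ 0,  Ȟ^1(U;F) ≅ Z ⊕ Z/2,  Ȟ^2(U;F) ≅ 0

cover nerve:
  A12={f} A13={g} A14={d} A15={e} A23={a} A45={b,h}
C dims 5,6; δ0: rk 5, SNF 1^4·2
Ȟ^0: (5−5)−0=0 ⇒ 0
Ȟ^1: (6−0)−5=1 plus torsion [2] ⇒ Z ⊕ Z/2
Ȟ^2: (0−0)−0=0 ⇒ 0


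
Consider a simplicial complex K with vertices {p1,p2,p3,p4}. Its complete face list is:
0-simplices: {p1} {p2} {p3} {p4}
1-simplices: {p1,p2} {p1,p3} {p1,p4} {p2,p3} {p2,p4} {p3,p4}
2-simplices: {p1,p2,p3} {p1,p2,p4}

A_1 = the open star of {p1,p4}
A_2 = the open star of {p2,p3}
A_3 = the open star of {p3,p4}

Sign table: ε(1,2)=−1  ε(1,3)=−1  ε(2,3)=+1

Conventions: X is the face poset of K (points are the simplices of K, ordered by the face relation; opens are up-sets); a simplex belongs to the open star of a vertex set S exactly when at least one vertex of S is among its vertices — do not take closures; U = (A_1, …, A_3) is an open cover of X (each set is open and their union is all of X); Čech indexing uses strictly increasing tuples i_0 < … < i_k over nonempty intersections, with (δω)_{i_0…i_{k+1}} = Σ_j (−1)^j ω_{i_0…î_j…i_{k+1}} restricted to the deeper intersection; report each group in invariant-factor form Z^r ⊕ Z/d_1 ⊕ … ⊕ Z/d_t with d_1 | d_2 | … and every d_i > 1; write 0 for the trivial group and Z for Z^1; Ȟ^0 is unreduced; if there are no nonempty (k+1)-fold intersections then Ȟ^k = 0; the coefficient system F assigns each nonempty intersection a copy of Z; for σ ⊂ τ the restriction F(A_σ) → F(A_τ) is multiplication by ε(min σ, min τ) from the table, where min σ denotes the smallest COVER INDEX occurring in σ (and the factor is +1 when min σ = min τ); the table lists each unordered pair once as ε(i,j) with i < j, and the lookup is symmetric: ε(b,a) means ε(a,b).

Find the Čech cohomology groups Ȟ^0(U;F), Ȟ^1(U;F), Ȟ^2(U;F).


Ȟ^0(U;F) ≅ Z, Ȟ^1(U;F) ≅ 0, Ȟ^2(U;F) ≅ 0

intersection data:
  A1={{p1},{p4},{p1,p2},{p1,p3},{p1,p4},{p2,p4},{p3,p4},{p1,p2,p3},{p1,p2,p4}} A2={{p2},{p3},{p1,p2},{p1,p3},{p2,p3},{p2,p4},{p3,p4},{p1,p2,p3},{p1,p2,p4}} A3={{p3},{p4},{p1,p3},{p1,p4},{p2,p3},{p2,p4},{p3,p4},{p1,p2,p3},{p1,p2,p4}}
  A12={{p1,p2},{p1,p3},{p2,p4},{p3,p4},{p1,p2,p3},{p1,p2,p4}} A13={{p4},{p1,p3},{p1,p4},{p2,p4},{p3,p4},{p1,p2,p3},{p1,p2,p4}} A23={{p3},{p1,p3},{p2,p3},{p2,p4},{p3,p4},{p1,p2,p3},{p1,p2,p4}}
  A123={{p1,p3},{p2,p4},{p3,p4},{p1,p2,p3},{p1,p2,p4}}
C dims 3,3,1; δ0: rk 2, SNF 1^2; δ1: rk 1, SNF 1^1
Ȟ^0 = (3 − 2) − 0 = 1, so Ȟ^0 ≅ Z
Ȟ^1 = (3 − 1) − 2 = 0, so Ȟ^1 ≅ 0
Ȟ^2 = (1 − 0) − 1 = 0, so Ȟ^2 ≅ 0


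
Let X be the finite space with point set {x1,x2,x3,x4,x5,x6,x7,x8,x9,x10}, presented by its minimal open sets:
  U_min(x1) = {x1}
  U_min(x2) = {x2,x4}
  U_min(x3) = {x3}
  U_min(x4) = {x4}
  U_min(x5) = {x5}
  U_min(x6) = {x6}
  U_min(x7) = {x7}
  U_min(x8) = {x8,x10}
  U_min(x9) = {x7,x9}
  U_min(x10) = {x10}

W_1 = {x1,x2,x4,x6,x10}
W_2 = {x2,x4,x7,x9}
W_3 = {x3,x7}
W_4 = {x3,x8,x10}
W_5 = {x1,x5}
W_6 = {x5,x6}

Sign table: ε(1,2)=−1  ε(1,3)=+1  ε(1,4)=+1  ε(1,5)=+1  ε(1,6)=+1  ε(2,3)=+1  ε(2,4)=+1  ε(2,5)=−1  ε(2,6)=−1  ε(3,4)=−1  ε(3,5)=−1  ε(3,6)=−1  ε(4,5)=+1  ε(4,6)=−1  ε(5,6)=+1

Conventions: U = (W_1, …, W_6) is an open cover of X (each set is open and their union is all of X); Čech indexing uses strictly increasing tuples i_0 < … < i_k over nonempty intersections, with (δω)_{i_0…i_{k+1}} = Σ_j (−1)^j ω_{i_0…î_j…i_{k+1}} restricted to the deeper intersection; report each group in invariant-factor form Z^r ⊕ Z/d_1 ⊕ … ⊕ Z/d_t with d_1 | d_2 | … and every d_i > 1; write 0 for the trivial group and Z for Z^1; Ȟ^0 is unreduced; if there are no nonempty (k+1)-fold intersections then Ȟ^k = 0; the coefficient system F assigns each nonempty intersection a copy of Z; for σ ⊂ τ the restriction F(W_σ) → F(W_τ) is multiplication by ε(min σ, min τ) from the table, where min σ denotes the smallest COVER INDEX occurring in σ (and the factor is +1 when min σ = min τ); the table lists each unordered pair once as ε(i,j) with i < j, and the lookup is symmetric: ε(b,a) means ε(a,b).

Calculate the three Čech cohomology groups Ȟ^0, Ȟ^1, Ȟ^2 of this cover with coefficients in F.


nerve simplices:
  W12={x2,x4} W14={x10} W15={x1} W16={x6} W23={x7} W34={x3} W56={x5}
C dims 6,7; δ0: rk 5, SNF 1^5
degree 0: 6−5−0 = 1 → Ȟ^0 ≅ Z
degree 1: 7−0−5 = 2 → Ȟ^1 ≅ Z^2
degree 2: 0−0−0 = 0 → Ȟ^2 ≅ 0

Ȟ^0 ≅ Z,  Ȟ^1 ≅ Z^2,  Ȟ^2 ≅ 0


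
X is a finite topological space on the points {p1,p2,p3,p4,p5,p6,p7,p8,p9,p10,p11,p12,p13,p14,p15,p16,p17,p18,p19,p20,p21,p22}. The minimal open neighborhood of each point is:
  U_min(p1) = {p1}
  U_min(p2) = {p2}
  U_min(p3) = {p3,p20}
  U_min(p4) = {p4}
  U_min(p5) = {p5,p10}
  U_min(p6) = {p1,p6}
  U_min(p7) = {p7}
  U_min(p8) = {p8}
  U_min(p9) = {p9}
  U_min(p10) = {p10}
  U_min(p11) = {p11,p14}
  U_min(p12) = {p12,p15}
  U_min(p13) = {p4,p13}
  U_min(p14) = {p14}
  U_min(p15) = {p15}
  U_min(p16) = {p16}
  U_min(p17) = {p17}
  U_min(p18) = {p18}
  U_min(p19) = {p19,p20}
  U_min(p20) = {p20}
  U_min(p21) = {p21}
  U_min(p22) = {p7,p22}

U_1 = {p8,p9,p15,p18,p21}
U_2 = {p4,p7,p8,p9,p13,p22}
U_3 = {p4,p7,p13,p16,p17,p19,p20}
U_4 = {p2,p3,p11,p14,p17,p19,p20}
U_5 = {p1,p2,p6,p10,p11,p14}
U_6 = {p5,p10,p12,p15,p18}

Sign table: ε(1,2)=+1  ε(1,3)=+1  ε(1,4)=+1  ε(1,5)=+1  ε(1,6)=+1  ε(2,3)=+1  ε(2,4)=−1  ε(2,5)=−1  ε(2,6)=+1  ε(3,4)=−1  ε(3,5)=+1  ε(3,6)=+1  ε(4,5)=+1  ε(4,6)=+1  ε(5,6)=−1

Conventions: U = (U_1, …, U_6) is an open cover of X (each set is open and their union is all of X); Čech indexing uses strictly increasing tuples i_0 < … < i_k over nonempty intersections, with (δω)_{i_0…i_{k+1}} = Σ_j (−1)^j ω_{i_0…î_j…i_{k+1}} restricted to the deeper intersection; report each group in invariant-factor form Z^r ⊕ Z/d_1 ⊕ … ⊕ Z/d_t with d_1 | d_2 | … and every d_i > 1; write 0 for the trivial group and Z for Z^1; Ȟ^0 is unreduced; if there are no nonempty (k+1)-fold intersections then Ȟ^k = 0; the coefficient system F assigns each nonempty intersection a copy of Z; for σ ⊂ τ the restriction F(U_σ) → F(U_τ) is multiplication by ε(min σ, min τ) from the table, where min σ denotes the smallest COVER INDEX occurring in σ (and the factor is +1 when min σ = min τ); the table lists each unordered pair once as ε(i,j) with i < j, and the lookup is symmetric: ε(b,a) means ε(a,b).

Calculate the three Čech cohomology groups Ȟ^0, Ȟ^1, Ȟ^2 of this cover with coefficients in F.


Ȟ^0 = Z; Ȟ^1 = Z; Ȟ^2 = 0

nerve simplices:
  U12={p8,p9} U16={p15,p18} U23={p4,p7,p13} U34={p17,p19,p20} U45={p2,p11,p14} U56={p10}
C dims 6,6; δ0: rk 5, SNF 1^5
degree 0: 6−5−0 = 1 → Ȟ^0 ≅ Z
degree 1: 6−0−5 = 1 → Ȟ^1 ≅ Z
degree 2: 0−0−0 = 0 → Ȟ^2 ≅ 0


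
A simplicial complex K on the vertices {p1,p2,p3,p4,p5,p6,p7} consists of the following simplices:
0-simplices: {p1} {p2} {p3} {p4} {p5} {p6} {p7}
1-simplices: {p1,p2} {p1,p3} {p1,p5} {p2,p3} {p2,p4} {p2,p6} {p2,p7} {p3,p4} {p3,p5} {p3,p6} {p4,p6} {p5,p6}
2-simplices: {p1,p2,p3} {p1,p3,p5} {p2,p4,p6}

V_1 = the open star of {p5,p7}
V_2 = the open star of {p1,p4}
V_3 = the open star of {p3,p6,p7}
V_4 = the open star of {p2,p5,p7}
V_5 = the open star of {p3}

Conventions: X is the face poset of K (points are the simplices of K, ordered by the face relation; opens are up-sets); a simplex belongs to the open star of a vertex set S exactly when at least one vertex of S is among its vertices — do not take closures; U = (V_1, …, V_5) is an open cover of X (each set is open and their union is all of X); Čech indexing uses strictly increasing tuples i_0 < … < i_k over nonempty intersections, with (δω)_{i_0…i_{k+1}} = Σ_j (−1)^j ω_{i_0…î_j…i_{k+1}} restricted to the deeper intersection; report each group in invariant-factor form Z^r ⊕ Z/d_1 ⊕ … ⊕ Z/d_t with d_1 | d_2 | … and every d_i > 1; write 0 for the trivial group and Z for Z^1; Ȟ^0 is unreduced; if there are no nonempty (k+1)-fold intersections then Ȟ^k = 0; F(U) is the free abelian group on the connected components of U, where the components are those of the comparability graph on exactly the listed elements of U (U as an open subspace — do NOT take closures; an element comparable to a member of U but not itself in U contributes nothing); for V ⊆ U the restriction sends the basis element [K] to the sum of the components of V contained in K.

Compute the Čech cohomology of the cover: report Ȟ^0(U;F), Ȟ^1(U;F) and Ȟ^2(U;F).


nerve of the cover:
  V1={{p5},{p7},{p1,p5},{p2,p7},{p3,p5},{p5,p6},{p1,p3,p5}} V2={{p1},{p4},{p1,p2},{p1,p3},{p1,p5},{p2,p4},{p3,p4},{p4,p6},{p1,p2,p3},{p1,p3,p5},{p2,p4,p6}} V3={{p3},{p6},{p7},{p1,p3},{p2,p3},{p2,p6},{p2,p7},{p3,p4},{p3,p5},{p3,p6},{p4,p6},{p5,p6},{p1,p2,p3},{p1,p3,p5},{p2,p4,p6}} V4={{p2},{p5},{p7},{p1,p2},{p1,p5},{p2,p3},{p2,p4},{p2,p6},{p2,p7},{p3,p5},{p5,p6},{p1,p2,p3},{p1,p3,p5},{p2,p4,p6}} V5={{p3},{p1,p3},{p2,p3},{p3,p4},{p3,p5},{p3,p6},{p1,p2,p3},{p1,p3,p5}}
  V12={{p1,p5},{p1,p3,p5}} V13={{p7},{p2,p7},{p3,p5},{p5,p6},{p1,p3,p5}} V14={{p5},{p7},{p1,p5},{p2,p7},{p3,p5},{p5,p6},{p1,p3,p5}} V15={{p3,p5},{p1,p3,p5}} V23={{p1,p3},{p3,p4},{p4,p6},{p1,p2,p3},{p1,p3,p5},{p2,p4,p6}} V24={{p1,p2},{p1,p5},{p2,p4},{p1,p2,p3},{p1,p3,p5},{p2,p4,p6}} V25={{p1,p3},{p3,p4},{p1,p2,p3},{p1,p3,p5}} V34={{p7},{p2,p3},{p2,p6},{p2,p7},{p3,p5},{p5,p6},{p1,p2,p3},{p1,p3,p5},{p2,p4,p6}} V35={{p3},{p1,p3},{p2,p3},{p3,p4},{p3,p5},{p3,p6},{p1,p2,p3},{p1,p3,p5}} V45={{p2,p3},{p3,p5},{p1,p2,p3},{p1,p3,p5}}
  V123={{p1,p3,p5}} V124={{p1,p5},{p1,p3,p5}} V125={{p1,p3,p5}} V134={{p7},{p2,p7},{p3,p5},{p5,p6},{p1,p3,p5}} V135={{p3,p5},{p1,p3,p5}} V145={{p3,p5},{p1,p3,p5}} V234={{p1,p2,p3},{p1,p3,p5},{p2,p4,p6}} V235={{p1,p3},{p3,p4},{p1,p2,p3},{p1,p3,p5}} V245={{p1,p2,p3},{p1,p3,p5}} V345={{p2,p3},{p3,p5},{p1,p2,p3},{p1,p3,p5}}
  V1234={{p1,p3,p5}} V1235={{p1,p3,p5}} V1245={{p1,p3,p5}} V1345={{p3,p5},{p1,p3,p5}} V2345={{p1,p2,p3},{p1,p3,p5}}
  V12345={{p1,p3,p5}}
components per intersection:
  V1: {{p5},{p1,p5},{p3,p5},{p5,p6},{p1,p3,p5}} {{p7},{p2,p7}}
  V2: {{p1},{p1,p2},{p1,p3},{p1,p5},{p1,p2,p3},{p1,p3,p5}} {{p4},{p2,p4},{p3,p4},{p4,p6},{p2,p4,p6}}
  V3: {{p3},{p6},{p1,p3},{p2,p3},{p2,p6},{p3,p4},{p3,p5},{p3,p6},{p4,p6},{p5,p6},{p1,p2,p3},{p1,p3,p5},{p2,p4,p6}} {{p7},{p2,p7}}
  V4: {{p2},{p7},{p1,p2},{p2,p3},{p2,p4},{p2,p6},{p2,p7},{p1,p2,p3},{p2,p4,p6}} {{p5},{p1,p5},{p3,p5},{p5,p6},{p1,p3,p5}}
  V5: {{p3},{p1,p3},{p2,p3},{p3,p4},{p3,p5},{p3,p6},{p1,p2,p3},{p1,p3,p5}}
  V12: {{p1,p5},{p1,p3,p5}}
  V13: {{p7},{p2,p7}} {{p3,p5},{p1,p3,p5}} {{p5,p6}}
  V14: {{p5},{p1,p5},{p3,p5},{p5,p6},{p1,p3,p5}} {{p7},{p2,p7}}
  V15: {{p3,p5},{p1,p3,p5}}
  V23: {{p1,p3},{p1,p2,p3},{p1,p3,p5}} {{p3,p4}} {{p4,p6},{p2,p4,p6}}
  V24: {{p1,p2},{p1,p2,p3}} {{p1,p5},{p1,p3,p5}} {{p2,p4},{p2,p4,p6}}
  V25: {{p1,p3},{p1,p2,p3},{p1,p3,p5}} {{p3,p4}}
  V34: {{p7},{p2,p7}} {{p2,p3},{p1,p2,p3}} {{p2,p6},{p2,p4,p6}} {{p3,p5},{p1,p3,p5}} {{p5,p6}}
  V35: {{p3},{p1,p3},{p2,p3},{p3,p4},{p3,p5},{p3,p6},{p1,p2,p3},{p1,p3,p5}}
  V45: {{p2,p3},{p1,p2,p3}} {{p3,p5},{p1,p3,p5}}
  V123: {{p1,p3,p5}}
  V124: {{p1,p5},{p1,p3,p5}}
  V125: {{p1,p3,p5}}
  V134: {{p7},{p2,p7}} {{p3,p5},{p1,p3,p5}} {{p5,p6}}
  V135: {{p3,p5},{p1,p3,p5}}
  V145: {{p3,p5},{p1,p3,p5}}
  V234: {{p1,p2,p3}} {{p1,p3,p5}} {{p2,p4,p6}}
  V235: {{p1,p3},{p1,p2,p3},{p1,p3,p5}} {{p3,p4}}
  V245: {{p1,p2,p3}} {{p1,p3,p5}}
  V345: {{p2,p3},{p1,p2,p3}} {{p3,p5},{p1,p3,p5}}
  V1234: {{p1,p3,p5}}
  V1235: {{p1,p3,p5}}
  V1245: {{p1,p3,p5}}
  V1345: {{p3,p5},{p1,p3,p5}}
  V2345: {{p1,p2,p3}} {{p1,p3,p5}}
  V12345: {{p1,p3,p5}}
C dims 9,23,17,6; δ0: rk 8, SNF 1^8; δ1: rk 12, SNF 1^12; δ2: rk 5, SNF 1^5
Ȟ^0 = (9 − 8) − 0 = 1, so Ȟ^0 ≅ Z
Ȟ^1 = (23 − 12) − 8 = 3, so Ȟ^1 ≅ Z^3
Ȟ^2 = (17 − 5) − 12 = 0, so Ȟ^2 ≅ 0

Ȟ^0 ≅ Z, Ȟ^1 ≅ Z^3, Ȟ^2 ≅ 0


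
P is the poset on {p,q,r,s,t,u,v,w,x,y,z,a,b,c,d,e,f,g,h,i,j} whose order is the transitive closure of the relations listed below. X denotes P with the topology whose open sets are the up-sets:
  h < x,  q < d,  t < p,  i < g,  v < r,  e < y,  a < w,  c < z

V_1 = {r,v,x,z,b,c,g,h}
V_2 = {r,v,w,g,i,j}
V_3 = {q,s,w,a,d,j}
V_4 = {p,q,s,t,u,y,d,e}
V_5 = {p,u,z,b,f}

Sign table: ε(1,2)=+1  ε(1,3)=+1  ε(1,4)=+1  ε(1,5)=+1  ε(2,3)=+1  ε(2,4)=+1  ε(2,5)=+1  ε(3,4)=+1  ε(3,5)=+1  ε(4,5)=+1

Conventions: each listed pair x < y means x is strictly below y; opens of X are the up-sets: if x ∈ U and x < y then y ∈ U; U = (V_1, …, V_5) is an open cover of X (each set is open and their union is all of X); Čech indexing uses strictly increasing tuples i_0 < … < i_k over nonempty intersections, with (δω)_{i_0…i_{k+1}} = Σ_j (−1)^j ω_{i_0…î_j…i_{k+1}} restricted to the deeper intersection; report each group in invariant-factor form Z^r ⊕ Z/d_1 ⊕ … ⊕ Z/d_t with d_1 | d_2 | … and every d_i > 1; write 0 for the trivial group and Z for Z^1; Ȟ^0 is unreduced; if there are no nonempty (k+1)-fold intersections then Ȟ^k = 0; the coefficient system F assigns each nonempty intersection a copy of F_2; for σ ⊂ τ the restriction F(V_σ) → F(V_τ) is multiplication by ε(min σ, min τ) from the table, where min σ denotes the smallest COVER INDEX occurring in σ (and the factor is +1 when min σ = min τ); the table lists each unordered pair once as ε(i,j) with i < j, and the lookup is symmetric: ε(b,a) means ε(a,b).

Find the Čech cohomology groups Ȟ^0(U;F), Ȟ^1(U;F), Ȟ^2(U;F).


nerve simplices:
  V12={r,v,g} V15={z,b} V23={w,j} V34={q,s,d} V45={p,u}
C dims 5,5; δ0: rk_F2 4
degree 0: 5−4−0 = 1 → Ȟ^0 ≅ Z/2
degree 1: 5−0−4 = 1 → Ȟ^1 ≅ Z/2
degree 2: 0−0−0 = 0 → Ȟ^2 ≅ 0

Ȟ^0(U;F) ≅ Z/2; Ȟ^1(U;F) ≅ Z/2; Ȟ^2(U;F) ≅ 0


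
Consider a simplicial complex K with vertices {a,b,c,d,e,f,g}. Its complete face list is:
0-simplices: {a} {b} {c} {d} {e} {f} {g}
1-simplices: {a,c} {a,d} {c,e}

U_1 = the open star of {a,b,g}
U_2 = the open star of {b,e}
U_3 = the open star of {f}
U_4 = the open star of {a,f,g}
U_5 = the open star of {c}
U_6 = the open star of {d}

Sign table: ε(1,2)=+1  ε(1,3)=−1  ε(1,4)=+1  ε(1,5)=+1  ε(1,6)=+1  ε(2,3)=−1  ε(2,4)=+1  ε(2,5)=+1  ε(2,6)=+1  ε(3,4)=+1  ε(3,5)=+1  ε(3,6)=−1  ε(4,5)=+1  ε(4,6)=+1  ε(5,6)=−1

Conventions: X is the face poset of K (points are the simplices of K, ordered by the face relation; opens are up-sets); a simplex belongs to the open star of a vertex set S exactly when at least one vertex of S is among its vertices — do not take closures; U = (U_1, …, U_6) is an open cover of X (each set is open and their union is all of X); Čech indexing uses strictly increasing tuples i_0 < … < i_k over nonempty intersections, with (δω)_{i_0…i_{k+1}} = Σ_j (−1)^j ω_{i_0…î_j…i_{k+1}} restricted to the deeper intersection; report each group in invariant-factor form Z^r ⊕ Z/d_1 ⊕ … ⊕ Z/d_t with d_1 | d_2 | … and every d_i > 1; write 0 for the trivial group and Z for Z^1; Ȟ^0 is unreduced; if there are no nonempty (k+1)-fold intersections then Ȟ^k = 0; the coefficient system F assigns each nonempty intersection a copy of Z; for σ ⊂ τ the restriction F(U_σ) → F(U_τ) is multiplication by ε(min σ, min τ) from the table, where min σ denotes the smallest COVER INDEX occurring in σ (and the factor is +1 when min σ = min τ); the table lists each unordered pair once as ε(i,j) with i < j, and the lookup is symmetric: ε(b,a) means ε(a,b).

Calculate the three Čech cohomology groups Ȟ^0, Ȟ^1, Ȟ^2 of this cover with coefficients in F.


Ȟ^0 = Z,  Ȟ^1 = Z,  Ȟ^2 = 0

nonempty overlaps:
  U1={{a},{b},{g},{a,c},{a,d}} U2={{b},{e},{c,e}} U3={{f}} U4={{a},{f},{g},{a,c},{a,d}} U5={{c},{a,c},{c,e}} U6={{d},{a,d}}
  U12={{b}} U14={{a},{g},{a,c},{a,d}} U15={{a,c}} U16={{a,d}} U25={{c,e}} U34={{f}} U45={{a,c}} U46={{a,d}}
  U145={{a,c}} U146={{a,d}}
C dims 6,8,2; δ0: rk 5, SNF 1^5; δ1: rk 2, SNF 1^2
degree 0: 6−5−0 = 1 → Ȟ^0 ≅ Z
degree 1: 8−2−5 = 1 → Ȟ^1 ≅ Z
degree 2: 2−0−2 = 0 → Ȟ^2 ≅ 0


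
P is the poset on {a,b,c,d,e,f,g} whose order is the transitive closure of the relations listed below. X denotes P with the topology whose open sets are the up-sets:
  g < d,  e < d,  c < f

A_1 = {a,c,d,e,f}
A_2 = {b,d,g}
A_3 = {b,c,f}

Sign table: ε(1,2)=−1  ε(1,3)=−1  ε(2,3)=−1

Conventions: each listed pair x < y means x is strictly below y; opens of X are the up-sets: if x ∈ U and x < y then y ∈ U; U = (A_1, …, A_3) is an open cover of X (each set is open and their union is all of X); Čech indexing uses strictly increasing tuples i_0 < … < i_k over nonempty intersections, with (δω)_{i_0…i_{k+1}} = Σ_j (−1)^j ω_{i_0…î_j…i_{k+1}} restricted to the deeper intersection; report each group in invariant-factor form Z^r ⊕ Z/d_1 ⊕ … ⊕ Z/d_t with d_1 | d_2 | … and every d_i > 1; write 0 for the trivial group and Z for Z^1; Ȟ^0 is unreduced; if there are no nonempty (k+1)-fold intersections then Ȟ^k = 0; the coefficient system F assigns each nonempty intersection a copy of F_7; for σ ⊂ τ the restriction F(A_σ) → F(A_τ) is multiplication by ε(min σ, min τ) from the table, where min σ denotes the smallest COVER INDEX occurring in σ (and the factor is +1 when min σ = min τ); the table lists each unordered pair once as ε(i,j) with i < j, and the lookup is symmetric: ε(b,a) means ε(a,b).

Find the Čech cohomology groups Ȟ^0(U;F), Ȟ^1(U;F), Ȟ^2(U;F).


Ȟ^0(U;F) ≅ 0,  Ȟ^1(U;F) ≅ 0,  Ȟ^2(U;F) ≅ 0

intersection data:
  A12={d} A13={c,f} A23={b}
C dims 3,3; δ0: rk_F7 3
Ȟ^0 = (3 − 3) − 0 = 0, so Ȟ^0 ≅ 0
Ȟ^1 = (3 − 0) − 3 = 0, so Ȟ^1 ≅ 0
Ȟ^2 = (0 − 0) − 0 = 0, so Ȟ^2 ≅ 0
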